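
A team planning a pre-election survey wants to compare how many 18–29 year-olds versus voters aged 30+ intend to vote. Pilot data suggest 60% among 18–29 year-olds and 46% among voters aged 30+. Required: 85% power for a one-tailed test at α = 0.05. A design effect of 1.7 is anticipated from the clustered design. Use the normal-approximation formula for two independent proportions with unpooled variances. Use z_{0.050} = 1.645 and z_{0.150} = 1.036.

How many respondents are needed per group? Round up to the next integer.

n = 305 per group

n = (z_α + z_β)² · [p₁(1−p₁) + p₂(1−p₂)] / (p₁ − p₂)²
  = (1.645 + 1.036)² · (0.60·0.40 + 0.46·0.54) / (0.14)²
  = (2.681)² · (0.2400 + 0.2484) / 0.0196
  = 7.1878 · 0.4884 / 0.0196
  = 179.11
Design effect: 1.7 × 179.11 = 304.48.
Round up → n = 305 per group.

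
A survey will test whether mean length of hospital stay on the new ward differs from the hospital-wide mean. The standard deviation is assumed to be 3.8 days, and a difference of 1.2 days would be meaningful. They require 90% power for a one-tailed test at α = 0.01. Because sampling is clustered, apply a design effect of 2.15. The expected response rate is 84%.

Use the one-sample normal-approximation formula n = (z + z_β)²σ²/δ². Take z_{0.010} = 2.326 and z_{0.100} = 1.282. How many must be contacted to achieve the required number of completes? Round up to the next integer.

n = (z_α + z_β)² · σ² / δ²
  = (2.326 + 1.282)² · 3.8² / 1.2²
  = 13.0177 · 14.44 / 1.44
  = 130.54
Design effect: 2.15 × 130.54 = 280.66.
Adjust for 84% response: 280.66 / 0.84 = 334.12.
Round up → n = 335.

n = 335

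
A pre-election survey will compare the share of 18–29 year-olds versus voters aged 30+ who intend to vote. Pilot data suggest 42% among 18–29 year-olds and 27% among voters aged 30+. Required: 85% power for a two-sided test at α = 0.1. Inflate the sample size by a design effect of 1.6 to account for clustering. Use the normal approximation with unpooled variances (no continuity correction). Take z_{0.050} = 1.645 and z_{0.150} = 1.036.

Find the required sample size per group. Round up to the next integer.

n = 226 per group

n = (z_{α/2} + z_β)² · [p₁(1−p₁) + p₂(1−p₂)] / (p₁ − p₂)²
  = (1.645 + 1.036)² · (0.42·0.58 + 0.27·0.73) / (0.15)²
  = (2.681)² · (0.2436 + 0.1971) / 0.0225
  = 7.1878 · 0.4407 / 0.0225
  = 140.78
Design effect: 1.6 × 140.78 = 225.25.
Round up → n = 226 per group.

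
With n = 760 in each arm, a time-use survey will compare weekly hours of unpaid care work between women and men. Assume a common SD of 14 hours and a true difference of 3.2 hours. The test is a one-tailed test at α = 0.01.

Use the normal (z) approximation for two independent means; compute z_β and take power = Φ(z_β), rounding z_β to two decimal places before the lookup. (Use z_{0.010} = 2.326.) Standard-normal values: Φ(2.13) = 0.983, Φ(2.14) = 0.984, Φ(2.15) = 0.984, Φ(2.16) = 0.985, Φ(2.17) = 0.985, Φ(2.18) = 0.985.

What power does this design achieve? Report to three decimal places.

Power ≈ 0.983

z_β = δ·√(n/(σ₁²+σ₂²)) − z_α
    = 3.2 · √(760/392) − 2.326
    = 3.2 · 1.39240 − 2.326
    = 4.4557 − 2.326 = 2.1297 → 2.13
Power = Φ(2.13) = 0.983.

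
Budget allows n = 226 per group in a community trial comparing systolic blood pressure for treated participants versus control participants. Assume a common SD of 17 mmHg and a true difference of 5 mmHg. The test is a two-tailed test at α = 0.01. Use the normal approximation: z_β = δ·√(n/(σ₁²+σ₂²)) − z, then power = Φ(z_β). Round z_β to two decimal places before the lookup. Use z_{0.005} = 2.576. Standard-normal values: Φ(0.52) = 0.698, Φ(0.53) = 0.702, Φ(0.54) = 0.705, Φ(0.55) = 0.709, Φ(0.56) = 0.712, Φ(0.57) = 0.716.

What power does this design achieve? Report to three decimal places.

Power ≈ 0.709

z_β = δ·√(n/(σ₁²+σ₂²)) − z_{α/2}
    = 5 · √(226/578) − 2.576
    = 5 · 0.62530 − 2.576
    = 3.1265 − 2.576 = 0.5505 → 0.55
Power = Φ(0.55) = 0.709.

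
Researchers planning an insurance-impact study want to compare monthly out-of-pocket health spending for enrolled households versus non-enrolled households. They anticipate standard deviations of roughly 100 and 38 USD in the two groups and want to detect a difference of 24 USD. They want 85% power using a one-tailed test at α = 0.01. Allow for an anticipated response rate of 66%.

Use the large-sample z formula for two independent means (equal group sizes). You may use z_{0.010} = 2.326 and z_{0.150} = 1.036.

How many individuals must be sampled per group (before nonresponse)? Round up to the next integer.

n = (z_α + z_β)² · (σ₁² + σ₂²) / δ²
  = (2.326 + 1.036)² · (100² + 38² = 11444) / 24²
  = 11.3030 · 11444 / 576
  = 224.57
Adjust for 66% response: 224.57 / 0.66 = 340.26.
Round up → n = 341 per group.

n = 341 per group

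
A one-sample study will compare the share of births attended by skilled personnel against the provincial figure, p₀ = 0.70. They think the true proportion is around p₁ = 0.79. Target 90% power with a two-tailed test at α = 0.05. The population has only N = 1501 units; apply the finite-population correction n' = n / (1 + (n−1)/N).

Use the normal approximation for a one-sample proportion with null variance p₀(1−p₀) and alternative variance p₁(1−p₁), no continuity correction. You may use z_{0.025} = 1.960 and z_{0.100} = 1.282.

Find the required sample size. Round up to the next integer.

n = 214

n = [z_{α/2}·√(p₀q₀) + z_β·√(p₁q₁)]² / (p₁ − p₀)²
  = [1.960·√(0.70·0.30) + 1.282·√(0.79·0.21)]² / (0.09)²
  = [1.960·0.4583 + 1.282·0.4073]² / 0.0081
  = [1.4204]² / 0.0081
  = 249.06
Finite-population correction (N = 1501): 249.06 / (1 + (249.06 − 1)/1501) = 213.74.
Round up → n = 214.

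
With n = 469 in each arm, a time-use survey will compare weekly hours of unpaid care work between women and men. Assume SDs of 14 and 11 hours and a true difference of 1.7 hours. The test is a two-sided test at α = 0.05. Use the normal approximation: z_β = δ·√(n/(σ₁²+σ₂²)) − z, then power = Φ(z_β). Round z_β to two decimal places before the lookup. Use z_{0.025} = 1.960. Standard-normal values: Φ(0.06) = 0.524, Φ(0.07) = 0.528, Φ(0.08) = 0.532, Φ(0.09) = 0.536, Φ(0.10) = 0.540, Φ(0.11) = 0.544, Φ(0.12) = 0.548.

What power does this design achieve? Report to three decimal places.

Power ≈ 0.544

z_β = δ·√(n/(σ₁²+σ₂²)) − z_{α/2}
    = 1.7 · √(469/317) − 1.960
    = 1.7 · 1.21635 − 1.960
    = 2.0678 − 1.960 = 0.1078 → 0.11
Power = Φ(0.11) = 0.544.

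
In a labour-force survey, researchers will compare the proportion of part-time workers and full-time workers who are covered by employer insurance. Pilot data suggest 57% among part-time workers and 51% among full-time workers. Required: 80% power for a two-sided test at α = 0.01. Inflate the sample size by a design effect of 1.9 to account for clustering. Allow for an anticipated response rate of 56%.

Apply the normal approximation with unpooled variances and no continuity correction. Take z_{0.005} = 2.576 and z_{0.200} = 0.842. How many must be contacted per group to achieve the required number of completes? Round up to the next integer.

n = 5451 per group

n = (z_{α/2} + z_β)² · [p₁(1−p₁) + p₂(1−p₂)] / (p₁ − p₂)²
  = (2.576 + 0.842)² · (0.57·0.43 + 0.51·0.49) / (0.06)²
  = (3.418)² · (0.2451 + 0.2499) / 0.0036
  = 11.6827 · 0.4950 / 0.0036
  = 1606.37
Design effect: 1.9 × 1606.37 = 3052.11.
Adjust for 56% response: 3052.11 / 0.56 = 5450.20.
Round up → n = 5451 per group.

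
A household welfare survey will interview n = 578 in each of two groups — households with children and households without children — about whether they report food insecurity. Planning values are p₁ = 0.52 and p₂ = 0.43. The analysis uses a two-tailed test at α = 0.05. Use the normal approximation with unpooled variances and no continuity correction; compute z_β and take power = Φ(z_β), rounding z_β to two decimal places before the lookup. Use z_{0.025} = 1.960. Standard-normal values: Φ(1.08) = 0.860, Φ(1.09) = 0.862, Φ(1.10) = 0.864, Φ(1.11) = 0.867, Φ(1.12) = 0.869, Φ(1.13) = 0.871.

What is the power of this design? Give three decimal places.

Power ≈ 0.869

z_β = |p₁−p₂|·√(n/[p₁q₁+p₂q₂]) − z_{α/2}
    = 0.09 · √(578/0.4947) − 1.960
    = 0.09 · 34.1816 − 1.960
    = 3.0763 − 1.960 = 1.1163 → 1.12
Power = Φ(1.12) = 0.869.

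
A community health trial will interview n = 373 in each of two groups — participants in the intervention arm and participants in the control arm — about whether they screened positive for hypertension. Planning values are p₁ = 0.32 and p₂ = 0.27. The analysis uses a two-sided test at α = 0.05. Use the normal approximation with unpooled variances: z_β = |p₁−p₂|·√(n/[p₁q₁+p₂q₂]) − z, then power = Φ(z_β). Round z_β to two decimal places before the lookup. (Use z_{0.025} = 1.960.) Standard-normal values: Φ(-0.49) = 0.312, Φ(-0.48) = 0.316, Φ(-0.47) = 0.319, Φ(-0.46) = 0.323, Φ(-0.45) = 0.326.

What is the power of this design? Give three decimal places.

Power ≈ 0.323

z_β = |p₁−p₂|·√(n/[p₁q₁+p₂q₂]) − z_{α/2}
    = 0.05 · √(373/0.4147) − 1.960
    = 0.05 · 29.9908 − 1.960
    = 1.4995 − 1.960 = -0.4605 → -0.46
Power = Φ(-0.46) = 0.323.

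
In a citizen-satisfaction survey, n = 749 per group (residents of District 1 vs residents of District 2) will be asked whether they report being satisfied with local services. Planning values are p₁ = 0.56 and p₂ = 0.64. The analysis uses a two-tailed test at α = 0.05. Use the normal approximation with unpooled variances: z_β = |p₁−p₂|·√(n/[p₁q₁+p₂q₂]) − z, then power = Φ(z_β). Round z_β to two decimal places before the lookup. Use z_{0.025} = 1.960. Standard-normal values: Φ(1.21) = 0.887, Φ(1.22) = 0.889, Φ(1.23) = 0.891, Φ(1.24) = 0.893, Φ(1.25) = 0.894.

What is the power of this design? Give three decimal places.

Power ≈ 0.887

z_β = |p₁−p₂|·√(n/[p₁q₁+p₂q₂]) − z_{α/2}
    = 0.08 · √(749/0.4768) − 1.960
    = 0.08 · 39.6344 − 1.960
    = 3.1708 − 1.960 = 1.2108 → 1.21
Power = Φ(1.21) = 0.887.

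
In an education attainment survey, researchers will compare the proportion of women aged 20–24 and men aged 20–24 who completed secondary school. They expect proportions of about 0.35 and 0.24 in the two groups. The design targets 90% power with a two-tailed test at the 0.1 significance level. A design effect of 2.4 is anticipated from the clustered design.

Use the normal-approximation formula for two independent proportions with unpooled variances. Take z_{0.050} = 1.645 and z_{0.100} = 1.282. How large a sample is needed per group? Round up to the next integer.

n = 697 per group

n = (z_{α/2} + z_β)² · [p₁(1−p₁) + p₂(1−p₂)] / (p₁ − p₂)²
  = (1.645 + 1.282)² · (0.35·0.65 + 0.24·0.76) / (0.11)²
  = (2.927)² · (0.2275 + 0.1824) / 0.0121
  = 8.5673 · 0.4099 / 0.0121
  = 290.23
Design effect: 2.4 × 290.23 = 696.55.
Round up → n = 697 per group.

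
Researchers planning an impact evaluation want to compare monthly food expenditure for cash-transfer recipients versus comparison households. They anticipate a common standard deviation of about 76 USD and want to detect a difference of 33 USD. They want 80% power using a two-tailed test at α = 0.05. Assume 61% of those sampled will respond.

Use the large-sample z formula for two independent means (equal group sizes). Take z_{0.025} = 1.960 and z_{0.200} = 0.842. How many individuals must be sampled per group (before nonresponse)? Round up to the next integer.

n = (z_{α/2} + z_β)² · (σ₁² + σ₂²) / δ²
  = (1.960 + 0.842)² · (2·76² = 11552) / 33²
  = 7.8512 · 11552 / 1089
  = 83.28
Adjust for 61% response: 83.28 / 0.61 = 136.53.
Round up → n = 137 per group.

n = 137 per group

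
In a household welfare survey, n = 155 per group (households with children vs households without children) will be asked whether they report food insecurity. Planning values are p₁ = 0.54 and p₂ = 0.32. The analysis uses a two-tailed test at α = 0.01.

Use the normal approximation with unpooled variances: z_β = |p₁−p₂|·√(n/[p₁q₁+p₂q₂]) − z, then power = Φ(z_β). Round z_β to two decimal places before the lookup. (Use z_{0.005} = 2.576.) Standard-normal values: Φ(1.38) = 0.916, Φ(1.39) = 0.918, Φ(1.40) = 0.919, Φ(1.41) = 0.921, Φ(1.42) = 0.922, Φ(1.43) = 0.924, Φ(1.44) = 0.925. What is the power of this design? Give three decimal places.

z_β = |p₁−p₂|·√(n/[p₁q₁+p₂q₂]) − z_{α/2}
    = 0.22 · √(155/0.4660) − 2.576
    = 0.22 · 18.2378 − 2.576
    = 4.0123 − 2.576 = 1.4363 → 1.44
Power = Φ(1.44) = 0.925.

Power ≈ 0.925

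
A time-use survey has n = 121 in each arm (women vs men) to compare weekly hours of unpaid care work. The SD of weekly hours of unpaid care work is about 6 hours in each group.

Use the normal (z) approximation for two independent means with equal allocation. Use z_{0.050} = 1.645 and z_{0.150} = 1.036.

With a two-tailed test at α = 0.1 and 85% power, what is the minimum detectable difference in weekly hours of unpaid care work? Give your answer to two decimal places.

Minimum detectable difference ≈ 2.07 hours

δ = (z_{α/2} + z_β) · √((σ₁²+σ₂²)/n)
  = (1.645 + 1.036) · √(72/121)
  = 2.681 · √0.59504
  = 2.681 · 0.7714
  = 2.0681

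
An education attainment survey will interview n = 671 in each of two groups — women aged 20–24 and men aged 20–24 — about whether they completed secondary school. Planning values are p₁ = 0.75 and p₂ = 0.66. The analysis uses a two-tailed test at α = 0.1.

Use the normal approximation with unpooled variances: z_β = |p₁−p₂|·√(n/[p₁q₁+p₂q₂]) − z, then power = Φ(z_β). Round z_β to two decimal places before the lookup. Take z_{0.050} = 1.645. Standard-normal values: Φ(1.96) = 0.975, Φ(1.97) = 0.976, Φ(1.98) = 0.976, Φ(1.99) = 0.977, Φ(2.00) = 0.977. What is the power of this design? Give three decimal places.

Power ≈ 0.977

z_β = |p₁−p₂|·√(n/[p₁q₁+p₂q₂]) − z_{α/2}
    = 0.09 · √(671/0.4119) − 1.645
    = 0.09 · 40.3613 − 1.645
    = 3.6325 − 1.645 = 1.9875 → 1.99
Power = Φ(1.99) = 0.977.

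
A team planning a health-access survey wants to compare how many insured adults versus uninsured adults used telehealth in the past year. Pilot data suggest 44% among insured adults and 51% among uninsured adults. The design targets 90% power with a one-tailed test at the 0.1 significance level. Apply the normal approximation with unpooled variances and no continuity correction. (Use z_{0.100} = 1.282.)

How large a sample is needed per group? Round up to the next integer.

n = 666 per group

n = (z_α + z_β)² · [p₁(1−p₁) + p₂(1−p₂)] / (p₁ − p₂)²
  = (1.282 + 1.282)² · (0.44·0.56 + 0.51·0.49) / (-0.07)²
  = (2.564)² · (0.2464 + 0.2499) / 0.0049
  = 6.5741 · 0.4963 / 0.0049
  = 665.86
Round up → n = 666 per group.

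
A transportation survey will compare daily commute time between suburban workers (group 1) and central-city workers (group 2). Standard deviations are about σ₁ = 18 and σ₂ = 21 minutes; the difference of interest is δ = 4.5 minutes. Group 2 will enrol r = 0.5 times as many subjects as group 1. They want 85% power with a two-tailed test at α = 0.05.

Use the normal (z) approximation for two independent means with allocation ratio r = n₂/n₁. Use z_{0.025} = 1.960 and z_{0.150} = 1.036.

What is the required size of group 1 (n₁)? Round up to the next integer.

n₁ = (z_{α/2} + z_β)² · (σ₁² + σ₂²/r) / δ²
   = (1.960 + 1.036)² · (18² + 21²/0.5) / 4.5²
   = 8.9760 · (324 + 882) / 20.25
   = 8.9760 · 1206 / 20.25
   = 534.57
Round up → n₁ = 535; n₂ = r·n₁ = 0.5 × 535 = 268.

n₁ = 535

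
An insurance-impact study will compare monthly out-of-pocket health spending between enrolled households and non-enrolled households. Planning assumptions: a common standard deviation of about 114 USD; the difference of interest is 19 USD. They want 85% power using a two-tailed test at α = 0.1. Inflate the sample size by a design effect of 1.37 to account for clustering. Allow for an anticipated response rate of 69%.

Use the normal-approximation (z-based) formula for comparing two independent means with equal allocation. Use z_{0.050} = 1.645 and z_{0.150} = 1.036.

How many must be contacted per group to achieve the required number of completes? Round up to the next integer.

n = 1028 per group

n = (z_{α/2} + z_β)² · (σ₁² + σ₂²) / δ²
  = (1.645 + 1.036)² · (2·114² = 25992) / 19²
  = 7.1878 · 25992 / 361
  = 517.52
Design effect: 1.37 × 517.52 = 709.00.
Adjust for 69% response: 709.00 / 0.69 = 1027.54.
Round up → n = 1028 per group.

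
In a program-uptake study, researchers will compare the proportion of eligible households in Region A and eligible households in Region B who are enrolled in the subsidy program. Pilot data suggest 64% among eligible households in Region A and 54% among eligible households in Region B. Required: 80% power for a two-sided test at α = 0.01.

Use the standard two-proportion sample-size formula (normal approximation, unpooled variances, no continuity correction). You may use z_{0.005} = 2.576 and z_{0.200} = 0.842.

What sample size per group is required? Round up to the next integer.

n = (z_{α/2} + z_β)² · [p₁(1−p₁) + p₂(1−p₂)] / (p₁ − p₂)²
  = (2.576 + 0.842)² · (0.64·0.36 + 0.54·0.46) / (0.10)²
  = (3.418)² · (0.2304 + 0.2484) / 0.0100
  = 11.6827 · 0.4788 / 0.0100
  = 559.37
Round up → n = 560 per group.

n = 560 per group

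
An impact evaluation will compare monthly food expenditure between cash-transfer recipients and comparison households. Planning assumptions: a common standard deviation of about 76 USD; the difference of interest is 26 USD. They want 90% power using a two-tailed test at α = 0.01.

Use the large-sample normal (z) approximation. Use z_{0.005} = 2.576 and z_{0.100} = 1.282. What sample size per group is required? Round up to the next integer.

n = (z_{α/2} + z_β)² · (σ₁² + σ₂²) / δ²
  = (2.576 + 1.282)² · (2·76² = 11552) / 26²
  = 14.8842 · 11552 / 676
  = 254.35
Round up → n = 255 per group.

n = 255 per group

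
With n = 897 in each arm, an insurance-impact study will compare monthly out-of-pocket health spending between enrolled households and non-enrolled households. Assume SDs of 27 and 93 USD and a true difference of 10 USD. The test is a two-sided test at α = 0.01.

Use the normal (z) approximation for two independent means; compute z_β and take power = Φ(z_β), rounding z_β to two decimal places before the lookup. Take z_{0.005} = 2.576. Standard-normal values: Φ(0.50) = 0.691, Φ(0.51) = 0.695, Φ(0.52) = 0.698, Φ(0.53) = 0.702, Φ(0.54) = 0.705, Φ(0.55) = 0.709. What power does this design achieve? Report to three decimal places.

z_β = δ·√(n/(σ₁²+σ₂²)) − z_{α/2}
    = 10 · √(897/9378) − 2.576
    = 10 · 0.30927 − 2.576
    = 3.0927 − 2.576 = 0.5167 → 0.52
Power = Φ(0.52) = 0.698.

Power ≈ 0.698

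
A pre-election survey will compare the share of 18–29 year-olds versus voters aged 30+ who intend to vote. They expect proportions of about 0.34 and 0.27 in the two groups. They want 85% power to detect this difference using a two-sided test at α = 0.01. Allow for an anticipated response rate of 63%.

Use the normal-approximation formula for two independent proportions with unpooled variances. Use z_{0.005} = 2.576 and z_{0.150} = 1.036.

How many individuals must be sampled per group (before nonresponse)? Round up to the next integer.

n = (z_{α/2} + z_β)² · [p₁(1−p₁) + p₂(1−p₂)] / (p₁ − p₂)²
  = (2.576 + 1.036)² · (0.34·0.66 + 0.27·0.73) / (0.07)²
  = (3.612)² · (0.2244 + 0.1971) / 0.0049
  = 13.0465 · 0.4215 / 0.0049
  = 1122.27
Adjust for 63% response: 1122.27 / 0.63 = 1781.38.
Round up → n = 1782 per group.

n = 1782 per group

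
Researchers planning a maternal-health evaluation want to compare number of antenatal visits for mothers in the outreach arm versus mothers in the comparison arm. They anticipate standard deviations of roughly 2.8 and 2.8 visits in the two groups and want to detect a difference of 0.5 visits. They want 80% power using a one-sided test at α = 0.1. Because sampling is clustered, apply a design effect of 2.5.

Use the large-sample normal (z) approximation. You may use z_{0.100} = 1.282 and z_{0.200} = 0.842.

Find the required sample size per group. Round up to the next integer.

n = (z_α + z_β)² · (σ₁² + σ₂²) / δ²
  = (1.282 + 0.842)² · (2.8² + 2.8² = 15.68) / 0.5²
  = 4.5114 · 15.68 / 0.25
  = 282.95
Design effect: 2.5 × 282.95 = 707.38.
Round up → n = 708 per group.

n = 708 per group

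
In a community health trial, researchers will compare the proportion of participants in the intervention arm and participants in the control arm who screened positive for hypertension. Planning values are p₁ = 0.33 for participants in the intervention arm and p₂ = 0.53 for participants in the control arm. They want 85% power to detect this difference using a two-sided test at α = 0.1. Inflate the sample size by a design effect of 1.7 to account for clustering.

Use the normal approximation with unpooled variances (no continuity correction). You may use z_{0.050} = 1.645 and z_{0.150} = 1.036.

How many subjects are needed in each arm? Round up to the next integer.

n = (z_{α/2} + z_β)² · [p₁(1−p₁) + p₂(1−p₂)] / (p₁ − p₂)²
  = (1.645 + 1.036)² · (0.33·0.67 + 0.53·0.47) / (-0.20)²
  = (2.681)² · (0.2211 + 0.2491) / 0.0400
  = 7.1878 · 0.4702 / 0.0400
  = 84.49
Design effect: 1.7 × 84.49 = 143.64.
Round up → n = 144 per group.

n = 144 per group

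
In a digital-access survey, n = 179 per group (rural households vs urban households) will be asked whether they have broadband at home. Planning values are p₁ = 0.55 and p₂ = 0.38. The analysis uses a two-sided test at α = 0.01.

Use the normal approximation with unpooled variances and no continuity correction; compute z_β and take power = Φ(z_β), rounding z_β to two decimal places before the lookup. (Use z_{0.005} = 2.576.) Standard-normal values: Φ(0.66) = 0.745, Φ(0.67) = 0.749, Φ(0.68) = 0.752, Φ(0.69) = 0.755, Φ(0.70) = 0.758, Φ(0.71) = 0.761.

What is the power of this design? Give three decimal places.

z_β = |p₁−p₂|·√(n/[p₁q₁+p₂q₂]) − z_{α/2}
    = 0.17 · √(179/0.4831) − 2.576
    = 0.17 · 19.2490 − 2.576
    = 3.2723 − 2.576 = 0.6963 → 0.70
Power = Φ(0.70) = 0.758.

Power ≈ 0.758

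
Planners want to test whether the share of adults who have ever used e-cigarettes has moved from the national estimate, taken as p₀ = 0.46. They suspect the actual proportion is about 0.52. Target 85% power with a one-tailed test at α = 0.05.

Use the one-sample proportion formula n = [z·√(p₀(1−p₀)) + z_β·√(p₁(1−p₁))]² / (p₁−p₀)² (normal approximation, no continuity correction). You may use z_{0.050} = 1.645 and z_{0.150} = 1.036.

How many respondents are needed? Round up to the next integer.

n = [z_α·√(p₀q₀) + z_β·√(p₁q₁)]² / (p₁ − p₀)²
  = [1.645·√(0.46·0.54) + 1.036·√(0.52·0.48)]² / (0.06)²
  = [1.645·0.4984 + 1.036·0.4996]² / 0.0036
  = [1.3374]² / 0.0036
  = 496.88
Round up → n = 497.

n = 497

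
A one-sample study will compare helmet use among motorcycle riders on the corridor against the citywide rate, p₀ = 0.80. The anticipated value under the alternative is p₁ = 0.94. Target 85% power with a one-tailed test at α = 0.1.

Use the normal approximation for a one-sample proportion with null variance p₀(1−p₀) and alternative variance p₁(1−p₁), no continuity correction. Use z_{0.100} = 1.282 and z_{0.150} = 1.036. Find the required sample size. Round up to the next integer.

n = 30

n = [z_α·√(p₀q₀) + z_β·√(p₁q₁)]² / (p₁ − p₀)²
  = [1.282·√(0.80·0.20) + 1.036·√(0.94·0.06)]² / (0.14)²
  = [1.282·0.4000 + 1.036·0.2375]² / 0.0196
  = [0.7588]² / 0.0196
  = 29.38
Round up → n = 30.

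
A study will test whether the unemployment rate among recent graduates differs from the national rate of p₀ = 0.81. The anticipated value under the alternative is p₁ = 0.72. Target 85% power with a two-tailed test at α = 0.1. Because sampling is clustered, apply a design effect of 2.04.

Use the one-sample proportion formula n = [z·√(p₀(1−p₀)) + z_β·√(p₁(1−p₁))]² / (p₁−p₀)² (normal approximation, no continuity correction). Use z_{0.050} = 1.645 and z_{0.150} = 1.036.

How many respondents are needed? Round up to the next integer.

n = [z_{α/2}·√(p₀q₀) + z_β·√(p₁q₁)]² / (p₁ − p₀)²
  = [1.645·√(0.81·0.19) + 1.036·√(0.72·0.28)]² / (-0.09)²
  = [1.645·0.3923 + 1.036·0.4490]² / 0.0081
  = [1.1105]² / 0.0081
  = 152.25
Design effect: 2.04 × 152.25 = 310.59.
Round up → n = 311.

n = 311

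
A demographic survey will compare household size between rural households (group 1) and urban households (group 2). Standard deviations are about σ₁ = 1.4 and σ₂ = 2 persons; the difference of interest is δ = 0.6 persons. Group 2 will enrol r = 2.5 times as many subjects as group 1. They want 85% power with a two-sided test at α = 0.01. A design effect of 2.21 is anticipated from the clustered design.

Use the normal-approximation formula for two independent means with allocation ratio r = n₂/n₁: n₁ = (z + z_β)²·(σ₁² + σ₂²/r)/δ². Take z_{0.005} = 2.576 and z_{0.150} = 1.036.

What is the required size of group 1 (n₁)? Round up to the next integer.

n₁ = 286

n₁ = (z_{α/2} + z_β)² · (σ₁² + σ₂²/r) / δ²
   = (2.576 + 1.036)² · (1.4² + 2²/2.5) / 0.6²
   = 13.0465 · (1.96 + 1.6) / 0.36
   = 13.0465 · 3.56 / 0.36
   = 129.02
Design effect: 2.21 × 129.02 = 285.12.
Round up → n₁ = 286; n₂ = r·n₁ = 2.5 × 286 = 715.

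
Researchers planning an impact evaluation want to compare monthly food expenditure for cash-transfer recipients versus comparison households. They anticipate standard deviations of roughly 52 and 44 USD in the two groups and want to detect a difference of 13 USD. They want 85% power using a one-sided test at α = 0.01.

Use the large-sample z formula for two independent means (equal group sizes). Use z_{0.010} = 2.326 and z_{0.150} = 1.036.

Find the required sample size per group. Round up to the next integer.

n = 311 per group

n = (z_α + z_β)² · (σ₁² + σ₂²) / δ²
  = (2.326 + 1.036)² · (52² + 44² = 4640) / 13²
  = 11.3030 · 4640 / 169
  = 310.33
Round up → n = 311 per group.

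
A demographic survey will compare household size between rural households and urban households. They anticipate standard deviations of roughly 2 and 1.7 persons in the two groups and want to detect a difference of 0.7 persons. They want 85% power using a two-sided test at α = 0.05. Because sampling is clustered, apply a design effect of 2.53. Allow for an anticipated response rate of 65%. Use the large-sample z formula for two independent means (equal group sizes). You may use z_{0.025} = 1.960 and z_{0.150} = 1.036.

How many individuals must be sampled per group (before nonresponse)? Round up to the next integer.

n = (z_{α/2} + z_β)² · (σ₁² + σ₂²) / δ²
  = (1.960 + 1.036)² · (2² + 1.7² = 6.89) / 0.7²
  = 8.9760 · 6.89 / 0.49
  = 126.21
Design effect: 2.53 × 126.21 = 319.32.
Adjust for 65% response: 319.32 / 0.65 = 491.26.
Round up → n = 492 per group.

n = 492 per group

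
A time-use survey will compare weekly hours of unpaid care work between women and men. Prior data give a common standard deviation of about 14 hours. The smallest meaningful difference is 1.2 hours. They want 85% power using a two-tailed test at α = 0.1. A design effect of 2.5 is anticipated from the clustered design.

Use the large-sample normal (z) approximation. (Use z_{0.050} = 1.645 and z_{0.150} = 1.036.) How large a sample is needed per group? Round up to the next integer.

n = (z_{α/2} + z_β)² · (σ₁² + σ₂²) / δ²
  = (1.645 + 1.036)² · (2·14² = 392) / 1.2²
  = 7.1878 · 392 / 1.44
  = 1956.67
Design effect: 2.5 × 1956.67 = 4891.67.
Round up → n = 4892 per group.

n = 4892 per group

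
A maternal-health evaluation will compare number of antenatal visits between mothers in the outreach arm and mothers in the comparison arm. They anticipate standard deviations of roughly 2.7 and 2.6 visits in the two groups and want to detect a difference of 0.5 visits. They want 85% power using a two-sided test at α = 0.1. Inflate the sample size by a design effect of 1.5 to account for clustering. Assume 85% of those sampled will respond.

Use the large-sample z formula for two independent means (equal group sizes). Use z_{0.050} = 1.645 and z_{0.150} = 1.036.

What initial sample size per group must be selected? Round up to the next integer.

n = 713 per group

n = (z_{α/2} + z_β)² · (σ₁² + σ₂²) / δ²
  = (1.645 + 1.036)² · (2.7² + 2.6² = 14.05) / 0.5²
  = 7.1878 · 14.05 / 0.25
  = 403.95
Design effect: 1.5 × 403.95 = 605.93.
Adjust for 85% response: 605.93 / 0.85 = 712.86.
Round up → n = 713 per group.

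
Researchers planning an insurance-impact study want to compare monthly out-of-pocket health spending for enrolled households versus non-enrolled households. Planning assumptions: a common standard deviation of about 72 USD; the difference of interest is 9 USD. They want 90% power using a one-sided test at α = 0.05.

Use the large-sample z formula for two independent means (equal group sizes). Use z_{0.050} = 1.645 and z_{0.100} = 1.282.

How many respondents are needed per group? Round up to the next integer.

n = 1097 per group

n = (z_α + z_β)² · (σ₁² + σ₂²) / δ²
  = (1.645 + 1.282)² · (2·72² = 10368) / 9²
  = 8.5673 · 10368 / 81
  = 1096.62
Round up → n = 1097 per group.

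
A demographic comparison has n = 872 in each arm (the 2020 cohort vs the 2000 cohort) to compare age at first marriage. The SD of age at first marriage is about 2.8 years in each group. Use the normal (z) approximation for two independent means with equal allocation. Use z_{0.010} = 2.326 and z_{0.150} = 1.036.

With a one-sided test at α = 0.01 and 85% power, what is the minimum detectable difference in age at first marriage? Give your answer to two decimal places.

Minimum detectable difference ≈ 0.45 years

δ = (z_α + z_β) · √((σ₁²+σ₂²)/n)
  = (2.326 + 1.036) · √(15.68/872)
  = 3.362 · √0.01798
  = 3.362 · 0.1341
  = 0.4508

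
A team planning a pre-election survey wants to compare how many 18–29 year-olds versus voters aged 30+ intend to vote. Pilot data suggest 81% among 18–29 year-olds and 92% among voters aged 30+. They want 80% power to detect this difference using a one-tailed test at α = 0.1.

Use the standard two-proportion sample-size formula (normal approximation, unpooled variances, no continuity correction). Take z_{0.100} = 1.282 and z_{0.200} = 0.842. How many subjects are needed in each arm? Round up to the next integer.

n = (z_α + z_β)² · [p₁(1−p₁) + p₂(1−p₂)] / (p₁ − p₂)²
  = (1.282 + 0.842)² · (0.81·0.19 + 0.92·0.08) / (-0.11)²
  = (2.124)² · (0.1539 + 0.0736) / 0.0121
  = 4.5114 · 0.2275 / 0.0121
  = 84.82
Round up → n = 85 per group.

n = 85 per group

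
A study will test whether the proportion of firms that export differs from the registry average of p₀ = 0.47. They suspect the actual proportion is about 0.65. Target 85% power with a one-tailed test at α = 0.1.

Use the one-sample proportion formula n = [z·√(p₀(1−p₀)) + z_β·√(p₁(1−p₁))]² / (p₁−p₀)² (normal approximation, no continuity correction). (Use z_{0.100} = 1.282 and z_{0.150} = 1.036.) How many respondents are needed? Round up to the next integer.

n = [z_α·√(p₀q₀) + z_β·√(p₁q₁)]² / (p₁ − p₀)²
  = [1.282·√(0.47·0.53) + 1.036·√(0.65·0.35)]² / (0.18)²
  = [1.282·0.4991 + 1.036·0.4770]² / 0.0324
  = [1.1340]² / 0.0324
  = 39.69
Round up → n = 40.

n = 40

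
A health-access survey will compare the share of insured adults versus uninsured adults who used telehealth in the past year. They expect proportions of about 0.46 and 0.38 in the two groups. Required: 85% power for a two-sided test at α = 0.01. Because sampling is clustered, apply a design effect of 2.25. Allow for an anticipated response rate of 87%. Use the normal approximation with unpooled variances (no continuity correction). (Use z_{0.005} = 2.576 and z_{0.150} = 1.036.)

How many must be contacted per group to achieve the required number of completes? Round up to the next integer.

n = (z_{α/2} + z_β)² · [p₁(1−p₁) + p₂(1−p₂)] / (p₁ − p₂)²
  = (2.576 + 1.036)² · (0.46·0.54 + 0.38·0.62) / (0.08)²
  = (3.612)² · (0.2484 + 0.2356) / 0.0064
  = 13.0465 · 0.4840 / 0.0064
  = 986.64
Design effect: 2.25 × 986.64 = 2219.95.
Adjust for 87% response: 2219.95 / 0.87 = 2551.67.
Round up → n = 2552 per group.

n = 2552 per group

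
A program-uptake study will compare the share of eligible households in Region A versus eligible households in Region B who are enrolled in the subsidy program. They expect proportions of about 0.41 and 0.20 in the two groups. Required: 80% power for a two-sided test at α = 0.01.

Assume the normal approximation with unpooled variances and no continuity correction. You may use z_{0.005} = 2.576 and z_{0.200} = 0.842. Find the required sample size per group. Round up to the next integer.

n = (z_{α/2} + z_β)² · [p₁(1−p₁) + p₂(1−p₂)] / (p₁ − p₂)²
  = (2.576 + 0.842)² · (0.41·0.59 + 0.20·0.80) / (0.21)²
  = (3.418)² · (0.2419 + 0.1600) / 0.0441
  = 11.6827 · 0.4019 / 0.0441
  = 106.47
Round up → n = 107 per group.

n = 107 per group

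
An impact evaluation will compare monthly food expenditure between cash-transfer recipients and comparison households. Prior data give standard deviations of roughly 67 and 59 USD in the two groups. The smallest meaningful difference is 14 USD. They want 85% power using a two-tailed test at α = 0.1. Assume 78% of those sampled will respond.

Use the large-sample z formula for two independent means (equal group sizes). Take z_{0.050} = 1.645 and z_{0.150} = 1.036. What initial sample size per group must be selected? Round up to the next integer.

n = 375 per group

n = (z_{α/2} + z_β)² · (σ₁² + σ₂²) / δ²
  = (1.645 + 1.036)² · (67² + 59² = 7970) / 14²
  = 7.1878 · 7970 / 196
  = 292.28
Adjust for 78% response: 292.28 / 0.78 = 374.72.
Round up → n = 375 per group.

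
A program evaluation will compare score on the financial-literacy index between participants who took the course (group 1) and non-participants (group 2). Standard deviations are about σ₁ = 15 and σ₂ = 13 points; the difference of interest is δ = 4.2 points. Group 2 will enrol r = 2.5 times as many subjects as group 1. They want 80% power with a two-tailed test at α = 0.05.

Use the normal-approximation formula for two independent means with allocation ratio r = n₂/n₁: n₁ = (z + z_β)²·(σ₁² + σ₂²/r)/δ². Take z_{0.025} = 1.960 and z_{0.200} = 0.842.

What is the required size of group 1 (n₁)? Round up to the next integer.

n₁ = (z_{α/2} + z_β)² · (σ₁² + σ₂²/r) / δ²
   = (1.960 + 0.842)² · (15² + 13²/2.5) / 4.2²
   = 7.8512 · (225 + 67.6) / 17.64
   = 7.8512 · 292.6 / 17.64
   = 130.23
Round up → n₁ = 131; n₂ = r·n₁ = 2.5 × 131 = 328.

n₁ = 131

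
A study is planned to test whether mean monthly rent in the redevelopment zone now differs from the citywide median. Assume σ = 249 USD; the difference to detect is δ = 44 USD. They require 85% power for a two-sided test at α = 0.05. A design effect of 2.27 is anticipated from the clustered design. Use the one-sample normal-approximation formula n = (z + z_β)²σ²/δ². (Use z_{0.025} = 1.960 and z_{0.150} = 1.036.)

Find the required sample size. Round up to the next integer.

n = (z_{α/2} + z_β)² · σ² / δ²
  = (1.960 + 1.036)² · 249² / 44²
  = 8.9760 · 62001 / 1936
  = 287.46
Design effect: 2.27 × 287.46 = 652.53.
Round up → n = 653.

n = 653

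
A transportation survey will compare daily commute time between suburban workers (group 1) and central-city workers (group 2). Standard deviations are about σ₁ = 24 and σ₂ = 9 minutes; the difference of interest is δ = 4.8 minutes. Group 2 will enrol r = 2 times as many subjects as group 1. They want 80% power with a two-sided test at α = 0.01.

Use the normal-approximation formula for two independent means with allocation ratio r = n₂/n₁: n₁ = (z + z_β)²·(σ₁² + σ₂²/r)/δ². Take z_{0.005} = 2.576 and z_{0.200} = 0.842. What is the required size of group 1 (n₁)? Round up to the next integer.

n₁ = (z_{α/2} + z_β)² · (σ₁² + σ₂²/r) / δ²
   = (2.576 + 0.842)² · (24² + 9²/2) / 4.8²
   = 11.6827 · (576 + 40.5) / 23.04
   = 11.6827 · 616.5 / 23.04
   = 312.60
Round up → n₁ = 313; n₂ = r·n₁ = 2 × 313 = 626.

n₁ = 313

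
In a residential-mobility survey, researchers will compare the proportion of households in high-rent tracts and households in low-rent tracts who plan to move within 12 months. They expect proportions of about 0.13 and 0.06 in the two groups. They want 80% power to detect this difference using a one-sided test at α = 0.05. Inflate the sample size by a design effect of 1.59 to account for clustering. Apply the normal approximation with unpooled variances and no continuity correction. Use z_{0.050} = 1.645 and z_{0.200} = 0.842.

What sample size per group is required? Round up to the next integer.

n = 341 per group

n = (z_α + z_β)² · [p₁(1−p₁) + p₂(1−p₂)] / (p₁ − p₂)²
  = (1.645 + 0.842)² · (0.13·0.87 + 0.06·0.94) / (0.07)²
  = (2.487)² · (0.1131 + 0.0564) / 0.0049
  = 6.1852 · 0.1695 / 0.0049
  = 213.96
Design effect: 1.59 × 213.96 = 340.19.
Round up → n = 341 per group.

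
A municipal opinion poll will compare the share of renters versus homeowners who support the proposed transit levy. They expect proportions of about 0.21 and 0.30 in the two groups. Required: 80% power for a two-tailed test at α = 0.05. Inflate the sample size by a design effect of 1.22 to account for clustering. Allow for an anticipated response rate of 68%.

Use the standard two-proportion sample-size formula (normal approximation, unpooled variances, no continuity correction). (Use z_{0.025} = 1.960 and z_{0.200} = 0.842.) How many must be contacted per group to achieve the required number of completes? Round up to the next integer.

n = (z_{α/2} + z_β)² · [p₁(1−p₁) + p₂(1−p₂)] / (p₁ − p₂)²
  = (1.960 + 0.842)² · (0.21·0.79 + 0.30·0.70) / (-0.09)²
  = (2.802)² · (0.1659 + 0.2100) / 0.0081
  = 7.8512 · 0.3759 / 0.0081
  = 364.35
Design effect: 1.22 × 364.35 = 444.51.
Adjust for 68% response: 444.51 / 0.68 = 653.69.
Round up → n = 654 per group.

n = 654 per group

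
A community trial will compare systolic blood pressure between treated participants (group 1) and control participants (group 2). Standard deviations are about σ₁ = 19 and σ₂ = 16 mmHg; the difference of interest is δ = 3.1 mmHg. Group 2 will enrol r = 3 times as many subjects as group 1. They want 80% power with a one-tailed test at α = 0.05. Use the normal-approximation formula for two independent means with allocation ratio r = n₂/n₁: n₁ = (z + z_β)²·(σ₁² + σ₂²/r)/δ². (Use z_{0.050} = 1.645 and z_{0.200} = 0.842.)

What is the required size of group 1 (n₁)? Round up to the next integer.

n₁ = 288

n₁ = (z_α + z_β)² · (σ₁² + σ₂²/r) / δ²
   = (1.645 + 0.842)² · (19² + 16²/3) / 3.1²
   = 6.1852 · (361 + 85.3333) / 9.61
   = 6.1852 · 446.3333 / 9.61
   = 287.27
Round up → n₁ = 288; n₂ = r·n₁ = 3 × 288 = 864.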